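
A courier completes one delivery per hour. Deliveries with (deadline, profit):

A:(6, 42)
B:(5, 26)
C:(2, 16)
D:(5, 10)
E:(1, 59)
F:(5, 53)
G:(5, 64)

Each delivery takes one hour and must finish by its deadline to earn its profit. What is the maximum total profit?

260

Sort by profit descending; place each in the latest free slot ≤ its deadline.
Profit order: G=64 E=59 F=53 A=42 B=26 C=16 D=10
Assign: G→slot 5, E→slot 1, F→slot 4, A→slot 6, B→slot 3, C→slot 2, D skipped.
Slots: [1:E] [2:C] [3:B] [4:F] [5:G] [6:A]
Profit = 59 + 16 + 26 + 53 + 64 + 42 = 260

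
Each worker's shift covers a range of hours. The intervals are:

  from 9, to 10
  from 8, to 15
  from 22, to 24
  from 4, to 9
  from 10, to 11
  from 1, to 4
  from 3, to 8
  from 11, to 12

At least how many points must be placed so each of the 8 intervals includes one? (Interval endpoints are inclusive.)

4

Sort by right endpoint; whenever an interval is uncovered, place a point at its right end.
Sorted: [1,4] [3,8] [4,9] [9,10] [10,11] [11,12] [8,15] [22,24]
{[1,4],[3,8],[4,9]} hit by 4; {[9,10],[10,11]} hit by 10; {[11,12],[8,15]} hit by 12; {[22,24]} hit by 24.
Points: 4, 10, 12, 24 (4 total).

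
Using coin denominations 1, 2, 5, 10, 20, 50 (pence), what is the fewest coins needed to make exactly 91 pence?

4

Use the largest denomination that fits, subtract, and repeat.
91 = 1×50 + 2×20 + 1×1
Total coins = 1 + 2 + 1 = 4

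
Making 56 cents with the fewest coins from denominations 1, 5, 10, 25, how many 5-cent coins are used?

Greedy: take as many of the largest coin as possible, then repeat with the remainder.
56 − 2×25→6 − 1×5→1 − 1×1→0
Count of 5: 1

1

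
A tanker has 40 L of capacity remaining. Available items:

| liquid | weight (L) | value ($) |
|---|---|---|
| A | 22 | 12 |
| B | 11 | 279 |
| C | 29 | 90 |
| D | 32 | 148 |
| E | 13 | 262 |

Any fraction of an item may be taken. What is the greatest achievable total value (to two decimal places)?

615.00

Order: B (279/11=25.36) > E (262/13=20.15) > D (148/32=4.62) > C (90/29=3.10) > A (12/22=0.55)
Fill: take B (11 @ 279) → take E (13 @ 262) → take 16/32 of D → 74.00; 40/40 used.
Total value = 615.00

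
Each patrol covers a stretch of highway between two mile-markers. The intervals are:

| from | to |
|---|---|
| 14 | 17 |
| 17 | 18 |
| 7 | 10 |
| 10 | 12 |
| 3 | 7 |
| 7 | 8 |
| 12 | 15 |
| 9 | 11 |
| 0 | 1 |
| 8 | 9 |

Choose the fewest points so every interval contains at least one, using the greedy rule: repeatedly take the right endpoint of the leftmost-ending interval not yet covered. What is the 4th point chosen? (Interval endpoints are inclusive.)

Sorted: [0,1] [3,7] [7,8] [8,9] [7,10] [9,11] [10,12] [12,15] [14,17] [17,18]
{[0,1]} hit by 1; {[3,7],[7,8]} hit by 7; {[8,9],[7,10],[9,11]} hit by 9; {[10,12],[12,15]} hit by 12; {[14,17],[17,18]} hit by 17.
Points: 1, 7, 9, 12, 17 (5 total).

12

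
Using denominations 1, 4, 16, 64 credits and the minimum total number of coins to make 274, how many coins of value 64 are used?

274 − 4×64→18 − 1×16→2 − 2×1→0
Count of 64: 4

4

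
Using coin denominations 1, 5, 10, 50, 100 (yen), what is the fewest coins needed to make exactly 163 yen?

6

Use the largest denomination that fits, subtract, and repeat.
163 = 1×100 + 1×50 + 1×10 + 3×1
Total coins = 1 + 1 + 1 + 3 = 6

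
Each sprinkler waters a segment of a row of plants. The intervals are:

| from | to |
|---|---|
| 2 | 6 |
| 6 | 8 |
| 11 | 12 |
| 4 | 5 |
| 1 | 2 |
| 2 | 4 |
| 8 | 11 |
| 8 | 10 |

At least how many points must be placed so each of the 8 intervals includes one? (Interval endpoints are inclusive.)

4

Sort by right endpoint; whenever an interval is uncovered, place a point at its right end.
By right end: [1,2]  [2,4]  [4,5]  [2,6]  [6,8]  [8,10]  [8,11]  [11,12]
[1,2] uncovered → point at 2; [4,5] uncovered → point at 5; [6,8] uncovered → point at 8; [11,12] uncovered → point at 12.
Points: 2, 5, 8, 12 (4 total).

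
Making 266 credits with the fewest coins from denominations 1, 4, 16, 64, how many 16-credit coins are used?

0

266 − 4×64→10 − 2×4→2 − 2×1→0
Count of 16: 0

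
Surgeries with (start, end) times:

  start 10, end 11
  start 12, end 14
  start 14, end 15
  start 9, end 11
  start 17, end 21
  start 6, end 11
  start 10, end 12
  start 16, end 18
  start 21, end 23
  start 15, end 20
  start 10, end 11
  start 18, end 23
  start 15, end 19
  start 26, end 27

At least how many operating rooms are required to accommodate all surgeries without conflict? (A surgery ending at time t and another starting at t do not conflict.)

starts: [6, 9, 10, 10, 10, 12, 14, 15, 15, 16, 17, 18, 21, 26]
ends:   [11, 11, 11, 11, 12, 14, 15, 18, 19, 20, 21, 23, 23, 27]
s6→1 s9→2 s10→3 s10→4 s10→5  — peak 5.

5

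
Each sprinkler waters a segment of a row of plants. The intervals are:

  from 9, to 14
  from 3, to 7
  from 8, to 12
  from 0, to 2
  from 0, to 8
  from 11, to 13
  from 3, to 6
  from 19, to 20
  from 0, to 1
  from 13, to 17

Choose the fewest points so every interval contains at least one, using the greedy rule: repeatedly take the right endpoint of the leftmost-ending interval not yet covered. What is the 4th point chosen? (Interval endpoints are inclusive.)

17

By right end: [0,1]  [0,2]  [3,6]  [3,7]  [0,8]  [8,12]  [11,13]  [9,14]  [13,17]  [19,20]
[0,1] uncovered → point at 1; [3,6] uncovered → point at 6; [8,12] uncovered → point at 12; [13,17] uncovered → point at 17; [19,20] uncovered → point at 20.
Points: 1, 6, 12, 17, 20 (5 total).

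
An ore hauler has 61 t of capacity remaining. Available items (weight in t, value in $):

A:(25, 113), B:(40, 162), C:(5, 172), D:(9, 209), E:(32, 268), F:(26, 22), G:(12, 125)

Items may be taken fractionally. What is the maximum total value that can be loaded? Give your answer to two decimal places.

Sort by value per unit weight and fill in that order.
Ratios (sorted): C 34.40, D 23.22, G 10.42, E 8.38, A 4.52, B 4.05, F 0.85
take C (5 @ 172); take D (9 @ 209); take G (12 @ 125); take E (32 @ 268); take 3/25 of A → 13.56. Capacity used 61/61.
Total value = 787.56

787.56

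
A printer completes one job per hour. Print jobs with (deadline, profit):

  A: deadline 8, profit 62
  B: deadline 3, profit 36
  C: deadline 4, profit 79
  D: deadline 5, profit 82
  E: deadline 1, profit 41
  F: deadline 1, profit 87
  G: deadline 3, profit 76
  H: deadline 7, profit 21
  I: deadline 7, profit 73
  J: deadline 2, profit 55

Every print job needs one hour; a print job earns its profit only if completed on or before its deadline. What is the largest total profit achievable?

By profit: F(d1,87), D(d5,82), C(d4,79), G(d3,76), I(d7,73), A(d8,62), J(d2,55), E(d1,41), B(d3,36), H(d7,21)
F→slot 1; D→slot 5; C→slot 4; G→slot 3; I→slot 7; A→slot 8; J→slot 2; E skipped; B skipped; H→slot 6.
Profit = 87 + 55 + 76 + 79 + 82 + 21 + 73 + 62 = 535

535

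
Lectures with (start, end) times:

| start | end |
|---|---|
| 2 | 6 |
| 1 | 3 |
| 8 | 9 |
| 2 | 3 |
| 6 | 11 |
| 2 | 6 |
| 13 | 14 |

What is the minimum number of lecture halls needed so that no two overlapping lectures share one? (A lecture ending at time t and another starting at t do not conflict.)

The answer is the maximum number of intervals overlapping at any instant.
Events (time:±→running): 1:+→1 2:+→2 2:+→3 2:+→4 … peak 4.

4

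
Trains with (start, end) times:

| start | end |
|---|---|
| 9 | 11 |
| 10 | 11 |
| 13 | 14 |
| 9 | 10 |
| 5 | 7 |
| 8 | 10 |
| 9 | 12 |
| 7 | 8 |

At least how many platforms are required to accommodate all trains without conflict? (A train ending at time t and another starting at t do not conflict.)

Count concurrent intervals with a sweep; the peak is the room count.
Events (time:±→running): 5:+→1 7:-→0 7:+→1 8:-→0 8:+→1 9:+→2 9:+→3 9:+→4 … peak 4.

4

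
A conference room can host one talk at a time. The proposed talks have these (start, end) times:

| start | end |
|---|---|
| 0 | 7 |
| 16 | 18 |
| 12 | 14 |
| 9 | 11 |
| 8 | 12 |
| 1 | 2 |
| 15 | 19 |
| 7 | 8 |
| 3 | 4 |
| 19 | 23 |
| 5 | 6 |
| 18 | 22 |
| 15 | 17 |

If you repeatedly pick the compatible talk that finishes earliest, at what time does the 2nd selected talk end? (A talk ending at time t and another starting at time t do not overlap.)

Sort by end time and greedily take each interval whose start is ≥ the last chosen end.
By end time: (1,2), (3,4), (5,6), (0,7), (7,8), (9,11), (8,12), (12,14), (15,17), (16,18), (15,19), (18,22), (19,23).
Pick (1,2); next start ≥ 2 → (3,4); next start ≥ 4 → (5,6); next start ≥ 6 → (7,8); next start ≥ 8 → (9,11); next start ≥ 11 → (12,14); next start ≥ 14 → (15,17); next start ≥ 17 → (18,22).
Selected: (1,2) (3,4) (5,6) (7,8) (9,11) (12,14) (15,17) (18,22)

4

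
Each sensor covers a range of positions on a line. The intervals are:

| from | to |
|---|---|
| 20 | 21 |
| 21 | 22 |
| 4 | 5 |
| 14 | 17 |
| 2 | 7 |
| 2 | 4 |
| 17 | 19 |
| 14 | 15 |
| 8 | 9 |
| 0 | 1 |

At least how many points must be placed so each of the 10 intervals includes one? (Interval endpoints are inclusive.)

Process intervals by earliest right end; each time one isn't hit yet, stab at its right endpoint.
Sorted: [0,1] [2,4] [4,5] [2,7] [8,9] [14,15] [14,17] [17,19] [20,21] [21,22]
{[0,1]} hit by 1; {[2,4],[4,5],[2,7]} hit by 4; {[8,9]} hit by 9; {[14,15],[14,17]} hit by 15; {[17,19]} hit by 19; {[20,21],[21,22]} hit by 21.
Points: 1, 4, 9, 15, 19, 21 (6 total).

6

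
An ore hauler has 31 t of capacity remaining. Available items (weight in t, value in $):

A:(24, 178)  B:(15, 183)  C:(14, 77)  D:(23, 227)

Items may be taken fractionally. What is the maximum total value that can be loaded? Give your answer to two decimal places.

Greedy by value/weight ratio, highest first.
Ratios (sorted): B 12.20, D 9.87, A 7.42, C 5.50
take B (15 @ 183); take 16/23 of D → 157.91. Capacity used 31/31.
Total value = 340.91

340.91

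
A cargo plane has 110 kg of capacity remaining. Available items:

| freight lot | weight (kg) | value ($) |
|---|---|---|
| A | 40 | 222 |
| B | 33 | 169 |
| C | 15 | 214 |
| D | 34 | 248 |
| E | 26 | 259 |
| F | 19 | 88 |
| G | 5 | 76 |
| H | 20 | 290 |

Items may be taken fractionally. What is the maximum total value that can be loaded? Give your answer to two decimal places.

Ratios (sorted): G 15.20, H 14.50, C 14.27, E 9.96, D 7.29, A 5.55, B 5.12, F 4.63
take G (5 @ 76); take H (20 @ 290); take C (15 @ 214); take E (26 @ 259); take D (34 @ 248); take 10/40 of A → 55.50. Capacity used 110/110.
Total value = 1142.50

1142.50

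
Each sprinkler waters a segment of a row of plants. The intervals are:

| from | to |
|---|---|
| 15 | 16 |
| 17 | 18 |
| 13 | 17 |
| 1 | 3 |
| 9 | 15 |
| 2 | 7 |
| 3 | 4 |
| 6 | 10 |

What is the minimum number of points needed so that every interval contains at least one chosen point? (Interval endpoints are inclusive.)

Process intervals by earliest right end; each time one isn't hit yet, stab at its right endpoint.
By right end: [1,3]  [3,4]  [2,7]  [6,10]  [9,15]  [15,16]  [13,17]  [17,18]
[1,3] uncovered → point at 3; [6,10] uncovered → point at 10; [15,16] uncovered → point at 16; [17,18] uncovered → point at 18.
Points: 3, 10, 16, 18 (4 total).

4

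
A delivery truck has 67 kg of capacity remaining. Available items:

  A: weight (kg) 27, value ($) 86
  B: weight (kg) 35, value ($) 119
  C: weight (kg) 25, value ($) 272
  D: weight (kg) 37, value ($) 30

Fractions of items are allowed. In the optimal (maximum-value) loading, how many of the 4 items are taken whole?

Sort by value per unit weight and fill in that order.
Ratios (sorted): C 10.88, B 3.40, A 3.19, D 0.81
take C (25 @ 272); take B (35 @ 119); take 7/27 of A → 22.30. Capacity used 67/67.
2 item(s) taken whole; one partial (take 7/27 of A).

2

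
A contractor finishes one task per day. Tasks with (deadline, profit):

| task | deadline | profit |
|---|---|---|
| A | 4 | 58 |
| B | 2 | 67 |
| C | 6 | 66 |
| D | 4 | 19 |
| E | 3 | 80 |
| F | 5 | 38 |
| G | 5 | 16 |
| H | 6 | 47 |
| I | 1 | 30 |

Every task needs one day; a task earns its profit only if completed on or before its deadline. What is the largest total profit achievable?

Sort by profit descending; place each in the latest free slot ≤ its deadline.
Profit order: E=80 B=67 C=66 A=58 H=47 F=38 I=30 D=19 G=16
Assign: E→slot 3, B→slot 2, C→slot 6, A→slot 4, H→slot 5, F→slot 1, I skipped, D skipped, G skipped.
Slots: [1:F] [2:B] [3:E] [4:A] [5:H] [6:C]
Profit = 38 + 67 + 80 + 58 + 47 + 66 = 356

356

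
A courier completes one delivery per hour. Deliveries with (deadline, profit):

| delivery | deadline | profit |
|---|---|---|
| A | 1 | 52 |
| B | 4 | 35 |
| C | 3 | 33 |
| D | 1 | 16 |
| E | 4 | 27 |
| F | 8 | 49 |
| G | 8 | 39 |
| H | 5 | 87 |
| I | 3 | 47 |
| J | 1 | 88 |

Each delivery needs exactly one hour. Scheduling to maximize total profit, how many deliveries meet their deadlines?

Profit order: J=88 H=87 A=52 F=49 I=47 G=39 B=35 C=33 E=27 D=16
Assign: J→slot 1, H→slot 5, A skipped, F→slot 8, I→slot 3, G→slot 7, B→slot 4, C→slot 2, E skipped, D skipped.
Slots: [1:J] [2:C] [3:I] [4:B] [5:H] [7:G] [8:F]
7 of 10 scheduled.

7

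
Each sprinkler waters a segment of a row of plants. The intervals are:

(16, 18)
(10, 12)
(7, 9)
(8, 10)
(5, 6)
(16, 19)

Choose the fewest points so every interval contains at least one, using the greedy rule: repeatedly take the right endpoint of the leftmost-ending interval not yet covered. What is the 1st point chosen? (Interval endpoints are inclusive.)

Process intervals by earliest right end; each time one isn't hit yet, stab at its right endpoint.
Sorted: [5,6] [7,9] [8,10] [10,12] [16,18] [16,19]
{[5,6]} hit by 6; {[7,9],[8,10]} hit by 9; {[10,12]} hit by 12; {[16,18],[16,19]} hit by 18.
Points: 6, 9, 12, 18 (4 total).

6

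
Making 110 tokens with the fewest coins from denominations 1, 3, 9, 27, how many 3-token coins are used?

110 = 4×27 + 2×1
Count of 3: 0

0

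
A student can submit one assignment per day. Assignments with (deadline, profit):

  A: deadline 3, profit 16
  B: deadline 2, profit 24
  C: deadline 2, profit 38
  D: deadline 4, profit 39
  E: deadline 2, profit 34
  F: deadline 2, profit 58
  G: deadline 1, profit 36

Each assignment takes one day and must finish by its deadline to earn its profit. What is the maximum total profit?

151

Take jobs in profit order; each goes to the latest open slot no later than its deadline.
By profit: F(d2,58), D(d4,39), C(d2,38), G(d1,36), E(d2,34), B(d2,24), A(d3,16)
F→slot 2; D→slot 4; C→slot 1; G skipped; E skipped; B skipped; A→slot 3.
Profit = 38 + 58 + 16 + 39 = 151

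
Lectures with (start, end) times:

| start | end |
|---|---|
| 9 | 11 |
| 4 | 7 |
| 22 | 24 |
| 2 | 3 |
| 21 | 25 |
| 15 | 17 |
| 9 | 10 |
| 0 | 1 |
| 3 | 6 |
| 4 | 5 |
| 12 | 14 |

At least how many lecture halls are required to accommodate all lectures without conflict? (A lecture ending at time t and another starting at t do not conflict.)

The answer is the maximum number of intervals overlapping at any instant.
Events (time:±→running): 0:+→1 1:-→0 2:+→1 3:-→0 3:+→1 4:+→2 4:+→3 … peak 3.

3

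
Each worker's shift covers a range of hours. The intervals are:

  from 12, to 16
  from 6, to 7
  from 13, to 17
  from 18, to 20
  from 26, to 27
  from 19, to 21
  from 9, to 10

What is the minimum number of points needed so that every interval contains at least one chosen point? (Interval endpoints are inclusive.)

5

Sorted: [6,7] [9,10] [12,16] [13,17] [18,20] [19,21] [26,27]
{[6,7]} hit by 7; {[9,10]} hit by 10; {[12,16],[13,17]} hit by 16; {[18,20],[19,21]} hit by 20; {[26,27]} hit by 27.
Points: 7, 10, 16, 20, 27 (5 total).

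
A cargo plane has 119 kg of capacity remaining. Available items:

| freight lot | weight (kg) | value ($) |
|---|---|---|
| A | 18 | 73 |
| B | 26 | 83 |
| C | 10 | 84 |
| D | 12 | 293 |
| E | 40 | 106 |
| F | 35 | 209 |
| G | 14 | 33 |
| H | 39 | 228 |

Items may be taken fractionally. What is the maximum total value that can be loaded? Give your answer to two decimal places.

902.96

Ratios (sorted): D 24.42, C 8.40, F 5.97, H 5.85, A 4.06, B 3.19, E 2.65, G 2.36
take D (12 @ 293); take C (10 @ 84); take F (35 @ 209); take H (39 @ 228); take A (18 @ 73); take 5/26 of B → 15.96. Capacity used 119/119.
Total value = 902.96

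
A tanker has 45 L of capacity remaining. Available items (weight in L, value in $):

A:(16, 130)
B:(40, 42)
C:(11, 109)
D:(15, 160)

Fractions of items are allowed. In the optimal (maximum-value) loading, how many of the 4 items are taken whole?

Ratios (sorted): D 10.67, C 9.91, A 8.12, B 1.05
take D (15 @ 160); take C (11 @ 109); take A (16 @ 130); take 3/40 of B → 3.15. Capacity used 45/45.
3 item(s) taken whole; one partial (take 3/40 of B).

3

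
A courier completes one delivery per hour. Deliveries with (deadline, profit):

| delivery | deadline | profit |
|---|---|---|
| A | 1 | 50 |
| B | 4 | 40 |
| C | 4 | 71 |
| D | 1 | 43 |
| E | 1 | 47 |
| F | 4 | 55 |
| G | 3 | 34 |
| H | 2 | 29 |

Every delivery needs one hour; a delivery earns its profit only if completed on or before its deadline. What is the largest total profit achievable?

216

Sort by profit descending; place each in the latest free slot ≤ its deadline.
Profit order: C=71 F=55 A=50 E=47 D=43 B=40 G=34 H=29
Assign: C→slot 4, F→slot 3, A→slot 1, E skipped, D skipped, B→slot 2, G skipped, H skipped.
Slots: [1:A] [2:B] [3:F] [4:C]
Profit = 50 + 40 + 55 + 71 = 216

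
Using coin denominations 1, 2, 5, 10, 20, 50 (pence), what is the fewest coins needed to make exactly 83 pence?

83 − 1×50→33 − 1×20→13 − 1×10→3 − 1×2→1 − 1×1→0
Total coins = 1 + 1 + 1 + 1 + 1 = 5

5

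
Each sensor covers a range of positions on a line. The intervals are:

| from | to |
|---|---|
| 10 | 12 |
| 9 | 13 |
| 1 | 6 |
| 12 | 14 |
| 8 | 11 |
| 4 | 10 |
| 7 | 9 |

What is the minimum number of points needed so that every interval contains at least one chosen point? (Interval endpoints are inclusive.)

Process intervals by earliest right end; each time one isn't hit yet, stab at its right endpoint.
Sorted: [1,6] [7,9] [4,10] [8,11] [10,12] [9,13] [12,14]
{[1,6]} hit by 6; {[7,9],[4,10],[8,11]} hit by 9; {[10,12],[9,13],[12,14]} hit by 12.
Points: 6, 9, 12 (3 total).

3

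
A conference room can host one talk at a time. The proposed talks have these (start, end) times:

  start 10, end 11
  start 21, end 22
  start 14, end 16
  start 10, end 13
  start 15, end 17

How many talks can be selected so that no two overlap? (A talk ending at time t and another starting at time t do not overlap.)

3

Sort by end time and greedily take each interval whose start is ≥ the last chosen end.
By end time: (10,11), (10,13), (14,16), (15,17), (21,22).
Pick (10,11); next start ≥ 11 → (14,16); next start ≥ 16 → (21,22).
Selected 3 talks.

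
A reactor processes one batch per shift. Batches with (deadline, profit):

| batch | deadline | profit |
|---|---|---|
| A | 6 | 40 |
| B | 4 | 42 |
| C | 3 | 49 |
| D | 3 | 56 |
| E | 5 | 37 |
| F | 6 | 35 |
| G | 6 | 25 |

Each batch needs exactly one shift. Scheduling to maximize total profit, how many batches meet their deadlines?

Sort by profit descending; place each in the latest free slot ≤ its deadline.
Profit order: D=56 C=49 B=42 A=40 E=37 F=35 G=25
Assign: D→slot 3, C→slot 2, B→slot 4, A→slot 6, E→slot 5, F→slot 1, G skipped.
Slots: [1:F] [2:C] [3:D] [4:B] [5:E] [6:A]
6 of 7 scheduled.

6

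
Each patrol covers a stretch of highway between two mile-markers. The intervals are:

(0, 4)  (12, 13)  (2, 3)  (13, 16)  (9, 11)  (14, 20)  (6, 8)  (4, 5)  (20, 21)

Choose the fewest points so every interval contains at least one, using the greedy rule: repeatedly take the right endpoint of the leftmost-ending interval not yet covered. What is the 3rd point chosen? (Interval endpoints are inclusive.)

Sorted: [2,3] [0,4] [4,5] [6,8] [9,11] [12,13] [13,16] [14,20] [20,21]
{[2,3],[0,4]} hit by 3; {[4,5]} hit by 5; {[6,8]} hit by 8; {[9,11]} hit by 11; {[12,13],[13,16]} hit by 13; {[14,20],[20,21]} hit by 20.
Points: 3, 5, 8, 11, 13, 20 (6 total).

8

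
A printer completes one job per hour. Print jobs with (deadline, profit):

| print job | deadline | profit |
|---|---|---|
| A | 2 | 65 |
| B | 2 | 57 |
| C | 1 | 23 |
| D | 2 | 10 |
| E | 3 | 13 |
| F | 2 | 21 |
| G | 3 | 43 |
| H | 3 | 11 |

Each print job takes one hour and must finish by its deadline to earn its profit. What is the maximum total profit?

Profit order: A=65 B=57 G=43 C=23 F=21 E=13 H=11 D=10
Assign: A→slot 2, B→slot 1, G→slot 3, C skipped, F skipped, E skipped, H skipped, D skipped.
Slots: [1:B] [2:A] [3:G]
Profit = 57 + 65 + 43 = 165

165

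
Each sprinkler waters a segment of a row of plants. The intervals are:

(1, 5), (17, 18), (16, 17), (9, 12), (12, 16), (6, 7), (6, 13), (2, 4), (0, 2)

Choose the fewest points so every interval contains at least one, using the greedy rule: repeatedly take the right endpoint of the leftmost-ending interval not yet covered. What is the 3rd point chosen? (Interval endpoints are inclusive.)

12

Process intervals by earliest right end; each time one isn't hit yet, stab at its right endpoint.
Sorted: [0,2] [2,4] [1,5] [6,7] [9,12] [6,13] [12,16] [16,17] [17,18]
{[0,2],[2,4],[1,5]} hit by 2; {[6,7]} hit by 7; {[9,12],[6,13],[12,16]} hit by 12; {[16,17],[17,18]} hit by 17.
Points: 2, 7, 12, 17 (4 total).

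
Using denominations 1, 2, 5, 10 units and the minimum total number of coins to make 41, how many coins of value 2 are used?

0

Use the largest denomination that fits, subtract, and repeat.
41 − 4×10→1 − 1×1→0
Count of 2: 0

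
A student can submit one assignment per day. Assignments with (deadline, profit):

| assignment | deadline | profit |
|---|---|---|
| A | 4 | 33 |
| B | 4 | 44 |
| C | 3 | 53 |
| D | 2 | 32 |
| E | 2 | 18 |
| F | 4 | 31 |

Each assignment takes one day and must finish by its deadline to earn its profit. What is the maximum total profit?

162

Take jobs in profit order; each goes to the latest open slot no later than its deadline.
By profit: C(d3,53), B(d4,44), A(d4,33), D(d2,32), F(d4,31), E(d2,18)
C→slot 3; B→slot 4; A→slot 2; D→slot 1; F skipped; E skipped.
Profit = 32 + 33 + 53 + 44 = 162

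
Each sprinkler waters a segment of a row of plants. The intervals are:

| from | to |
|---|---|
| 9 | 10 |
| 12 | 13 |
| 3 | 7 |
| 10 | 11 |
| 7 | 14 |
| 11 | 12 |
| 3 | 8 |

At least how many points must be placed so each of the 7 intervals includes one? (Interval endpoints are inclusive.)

Sort by right endpoint; whenever an interval is uncovered, place a point at its right end.
By right end: [3,7]  [3,8]  [9,10]  [10,11]  [11,12]  [12,13]  [7,14]
[3,7] uncovered → point at 7; [9,10] uncovered → point at 10; [11,12] uncovered → point at 12.
Points: 7, 10, 12 (3 total).

3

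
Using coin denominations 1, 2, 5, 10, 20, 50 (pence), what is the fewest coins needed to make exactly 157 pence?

Use the largest denomination that fits, subtract, and repeat.
157 − 3×50→7 − 1×5→2 − 1×2→0
Total coins = 3 + 1 + 1 = 5

5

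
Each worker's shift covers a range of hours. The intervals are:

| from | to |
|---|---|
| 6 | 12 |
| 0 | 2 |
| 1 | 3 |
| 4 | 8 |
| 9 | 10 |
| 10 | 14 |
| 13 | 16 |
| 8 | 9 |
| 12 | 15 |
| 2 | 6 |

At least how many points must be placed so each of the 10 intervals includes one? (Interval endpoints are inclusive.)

Sorted: [0,2] [1,3] [2,6] [4,8] [8,9] [9,10] [6,12] [10,14] [12,15] [13,16]
{[0,2],[1,3],[2,6]} hit by 2; {[4,8],[8,9]} hit by 8; {[9,10],[6,12],[10,14]} hit by 10; {[12,15],[13,16]} hit by 15.
Points: 2, 8, 10, 15 (4 total).

4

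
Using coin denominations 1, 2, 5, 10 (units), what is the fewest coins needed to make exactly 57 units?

7

Greedy: take as many of the largest coin as possible, then repeat with the remainder.
57 − 5×10→7 − 1×5→2 − 1×2→0
Total coins = 5 + 1 + 1 = 7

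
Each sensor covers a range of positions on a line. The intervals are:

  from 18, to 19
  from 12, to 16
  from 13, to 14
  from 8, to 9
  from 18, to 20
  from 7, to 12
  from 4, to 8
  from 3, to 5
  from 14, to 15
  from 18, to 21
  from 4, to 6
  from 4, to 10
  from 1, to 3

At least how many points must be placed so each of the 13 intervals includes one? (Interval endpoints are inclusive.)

Process intervals by earliest right end; each time one isn't hit yet, stab at its right endpoint.
Sorted: [1,3] [3,5] [4,6] [4,8] [8,9] [4,10] [7,12] [13,14] [14,15] [12,16] [18,19] [18,20] [18,21]
{[1,3],[3,5]} hit by 3; {[4,6],[4,8]} hit by 6; {[8,9],[4,10],[7,12]} hit by 9; {[13,14],[14,15],[12,16]} hit by 14; {[18,19],[18,20],[18,21]} hit by 19.
Points: 3, 6, 9, 14, 19 (5 total).

5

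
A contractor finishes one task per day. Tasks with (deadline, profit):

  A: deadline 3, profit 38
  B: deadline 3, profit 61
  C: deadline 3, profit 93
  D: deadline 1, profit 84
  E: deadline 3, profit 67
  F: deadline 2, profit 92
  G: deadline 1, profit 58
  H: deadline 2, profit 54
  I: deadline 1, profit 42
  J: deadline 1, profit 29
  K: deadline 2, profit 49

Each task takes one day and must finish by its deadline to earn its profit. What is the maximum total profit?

Sort by profit descending; place each in the latest free slot ≤ its deadline.
Profit order: C=93 F=92 D=84 E=67 B=61 G=58 H=54 K=49 I=42 A=38 J=29
Assign: C→slot 3, F→slot 2, D→slot 1, E skipped, B skipped, G skipped, H skipped, K skipped, I skipped, A skipped, J skipped.
Slots: [1:D] [2:F] [3:C]
Profit = 84 + 92 + 93 = 269

269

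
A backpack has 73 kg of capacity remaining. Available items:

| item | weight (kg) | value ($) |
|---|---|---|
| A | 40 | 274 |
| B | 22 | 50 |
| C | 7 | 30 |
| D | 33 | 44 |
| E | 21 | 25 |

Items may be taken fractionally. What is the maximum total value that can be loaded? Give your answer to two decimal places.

359.33

Ratios (sorted): A 6.85, C 4.29, B 2.27, D 1.33, E 1.19
take A (40 @ 274); take C (7 @ 30); take B (22 @ 50); take 4/33 of D → 5.33. Capacity used 73/73.
Total value = 359.33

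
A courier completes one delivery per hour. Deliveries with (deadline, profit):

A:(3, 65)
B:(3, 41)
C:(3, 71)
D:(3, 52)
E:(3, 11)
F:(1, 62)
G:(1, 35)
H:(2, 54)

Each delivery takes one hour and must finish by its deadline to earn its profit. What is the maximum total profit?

198

By profit: C(d3,71), A(d3,65), F(d1,62), H(d2,54), D(d3,52), B(d3,41), G(d1,35), E(d3,11)
C→slot 3; A→slot 2; F→slot 1; H skipped; D skipped; B skipped; G skipped; E skipped.
Profit = 62 + 65 + 71 = 198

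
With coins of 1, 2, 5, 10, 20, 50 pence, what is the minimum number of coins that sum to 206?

6

206 − 4×50→6 − 1×5→1 − 1×1→0
Total coins = 4 + 1 + 1 = 6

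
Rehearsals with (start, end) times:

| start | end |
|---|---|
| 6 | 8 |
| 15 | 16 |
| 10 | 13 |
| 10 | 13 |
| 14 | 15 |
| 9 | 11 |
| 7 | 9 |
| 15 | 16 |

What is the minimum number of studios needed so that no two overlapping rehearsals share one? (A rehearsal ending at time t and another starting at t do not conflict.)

Events (time:±→running): 6:+→1 7:+→2 8:-→1 9:-→0 9:+→1 10:+→2 10:+→3 … peak 3.

3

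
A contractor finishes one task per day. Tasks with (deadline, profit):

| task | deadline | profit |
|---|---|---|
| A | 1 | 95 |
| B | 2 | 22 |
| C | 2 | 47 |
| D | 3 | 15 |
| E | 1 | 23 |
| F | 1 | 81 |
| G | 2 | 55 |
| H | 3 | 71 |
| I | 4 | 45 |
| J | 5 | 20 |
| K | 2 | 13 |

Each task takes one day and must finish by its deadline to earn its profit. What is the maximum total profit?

286

Sort by profit descending; place each in the latest free slot ≤ its deadline.
By profit: A(d1,95), F(d1,81), H(d3,71), G(d2,55), C(d2,47), I(d4,45), E(d1,23), B(d2,22), J(d5,20), D(d3,15), K(d2,13)
A→slot 1; F skipped; H→slot 3; G→slot 2; C skipped; I→slot 4; E skipped; B skipped; J→slot 5; D skipped; K skipped.
Profit = 95 + 55 + 71 + 45 + 20 = 286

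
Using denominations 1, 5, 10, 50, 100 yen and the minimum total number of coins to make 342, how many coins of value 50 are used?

0

342 = 3×100 + 4×10 + 2×1
Count of 50: 0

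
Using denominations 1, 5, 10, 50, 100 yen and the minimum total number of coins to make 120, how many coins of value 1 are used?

Greedy: take as many of the largest coin as possible, then repeat with the remainder.
120 = 1×100 + 2×10
Count of 1: 0

0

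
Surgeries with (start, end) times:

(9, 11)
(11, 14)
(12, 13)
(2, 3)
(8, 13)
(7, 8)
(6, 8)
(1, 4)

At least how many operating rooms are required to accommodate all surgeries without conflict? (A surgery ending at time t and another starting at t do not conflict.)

Count concurrent intervals with a sweep; the peak is the room count.
Events (time:±→running): 1:+→1 2:+→2 3:-→1 4:-→0 6:+→1 7:+→2 8:-→1 8:-→0 8:+→1 9:+→2 11:-→1 11:+→2 12:+→3 … peak 3.

3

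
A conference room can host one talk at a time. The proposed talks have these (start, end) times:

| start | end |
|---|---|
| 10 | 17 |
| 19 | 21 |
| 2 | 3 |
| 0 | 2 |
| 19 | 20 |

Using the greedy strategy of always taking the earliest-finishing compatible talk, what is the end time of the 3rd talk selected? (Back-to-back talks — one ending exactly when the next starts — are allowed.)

Greedy by earliest finish: after sorting by end time, pick each interval compatible with the last pick.
Sorted by end: (0,2)  (2,3)  (10,17)  (19,20)  (19,21)
take (0,2); take (2,3); take (10,17); take (19,20).
Selected: (0,2) (2,3) (10,17) (19,20)

17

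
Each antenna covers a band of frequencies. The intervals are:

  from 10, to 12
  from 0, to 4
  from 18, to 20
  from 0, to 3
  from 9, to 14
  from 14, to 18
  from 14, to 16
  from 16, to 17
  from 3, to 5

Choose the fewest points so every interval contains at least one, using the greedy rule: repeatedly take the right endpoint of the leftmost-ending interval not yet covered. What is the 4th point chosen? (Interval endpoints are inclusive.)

Sort by right endpoint; whenever an interval is uncovered, place a point at its right end.
Sorted: [0,3] [0,4] [3,5] [10,12] [9,14] [14,16] [16,17] [14,18] [18,20]
{[0,3],[0,4],[3,5]} hit by 3; {[10,12],[9,14]} hit by 12; {[14,16],[16,17],[14,18]} hit by 16; {[18,20]} hit by 20.
Points: 3, 12, 16, 20 (4 total).

20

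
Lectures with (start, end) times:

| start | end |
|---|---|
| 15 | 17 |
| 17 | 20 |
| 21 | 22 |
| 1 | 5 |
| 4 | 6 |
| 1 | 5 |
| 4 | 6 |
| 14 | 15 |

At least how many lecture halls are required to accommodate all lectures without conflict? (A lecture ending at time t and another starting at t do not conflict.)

4

starts: [1, 1, 4, 4, 14, 15, 17, 21]
ends:   [5, 5, 6, 6, 15, 17, 20, 22]
s1→1 s1→2 s4→3 s4→4  — peak 4.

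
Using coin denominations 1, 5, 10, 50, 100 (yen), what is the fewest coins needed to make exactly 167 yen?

6

167 = 1×100 + 1×50 + 1×10 + 1×5 + 2×1
Total coins = 1 + 1 + 1 + 1 + 2 = 6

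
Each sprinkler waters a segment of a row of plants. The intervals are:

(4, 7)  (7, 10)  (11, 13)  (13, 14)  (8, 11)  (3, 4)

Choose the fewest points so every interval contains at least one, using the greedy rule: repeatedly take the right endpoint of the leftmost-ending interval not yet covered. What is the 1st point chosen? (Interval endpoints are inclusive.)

4

By right end: [3,4]  [4,7]  [7,10]  [8,11]  [11,13]  [13,14]
[3,4] uncovered → point at 4; [7,10] uncovered → point at 10; [11,13] uncovered → point at 13.
Points: 4, 10, 13 (3 total).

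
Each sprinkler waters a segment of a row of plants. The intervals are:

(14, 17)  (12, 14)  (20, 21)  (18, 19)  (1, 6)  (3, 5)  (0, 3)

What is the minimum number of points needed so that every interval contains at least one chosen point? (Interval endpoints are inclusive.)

By right end: [0,3]  [3,5]  [1,6]  [12,14]  [14,17]  [18,19]  [20,21]
[0,3] uncovered → point at 3; [12,14] uncovered → point at 14; [18,19] uncovered → point at 19; [20,21] uncovered → point at 21.
Points: 3, 14, 19, 21 (4 total).

4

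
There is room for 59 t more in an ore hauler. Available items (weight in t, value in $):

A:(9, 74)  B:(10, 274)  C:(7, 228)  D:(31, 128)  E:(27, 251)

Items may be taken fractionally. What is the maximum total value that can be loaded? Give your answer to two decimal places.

851.77

Sort by value per unit weight and fill in that order.
Order: C (228/7=32.57) > B (274/10=27.40) > E (251/27=9.30) > A (74/9=8.22) > D (128/31=4.13)
Fill: take C (7 @ 228) → take B (10 @ 274) → take E (27 @ 251) → take A (9 @ 74) → take 6/31 of D → 24.77; 59/59 used.
Total value = 851.77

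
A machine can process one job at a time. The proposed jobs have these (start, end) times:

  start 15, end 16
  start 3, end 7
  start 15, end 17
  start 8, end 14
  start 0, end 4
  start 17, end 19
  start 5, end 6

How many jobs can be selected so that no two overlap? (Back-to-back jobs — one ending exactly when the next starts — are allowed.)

5

Greedy by earliest finish: after sorting by end time, pick each interval compatible with the last pick.
By end time: (0,4), (5,6), (3,7), (8,14), (15,16), (15,17), (17,19).
Pick (0,4); next start ≥ 4 → (5,6); next start ≥ 6 → (8,14); next start ≥ 14 → (15,16); next start ≥ 16 → (17,19).
Selected 5 jobs.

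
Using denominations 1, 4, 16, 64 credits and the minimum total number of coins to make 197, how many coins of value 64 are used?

3

Use the largest denomination that fits, subtract, and repeat.
197 − 3×64→5 − 1×4→1 − 1×1→0
Count of 64: 3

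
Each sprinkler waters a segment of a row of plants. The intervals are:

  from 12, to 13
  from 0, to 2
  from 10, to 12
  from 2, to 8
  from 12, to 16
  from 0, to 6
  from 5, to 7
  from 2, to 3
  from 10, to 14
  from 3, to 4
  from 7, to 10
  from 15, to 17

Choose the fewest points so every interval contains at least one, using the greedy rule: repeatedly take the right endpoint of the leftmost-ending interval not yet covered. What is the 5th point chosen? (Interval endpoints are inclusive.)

17

Sorted: [0,2] [2,3] [3,4] [0,6] [5,7] [2,8] [7,10] [10,12] [12,13] [10,14] [12,16] [15,17]
{[0,2],[2,3]} hit by 2; {[3,4],[0,6]} hit by 4; {[5,7],[2,8],[7,10]} hit by 7; {[10,12],[12,13],[10,14],[12,16]} hit by 12; {[15,17]} hit by 17.
Points: 2, 4, 7, 12, 17 (5 total).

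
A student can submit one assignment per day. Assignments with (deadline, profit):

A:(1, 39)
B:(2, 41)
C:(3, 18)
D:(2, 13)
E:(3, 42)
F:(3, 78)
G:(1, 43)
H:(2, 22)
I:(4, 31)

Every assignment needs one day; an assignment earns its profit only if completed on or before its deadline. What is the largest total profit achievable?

Take jobs in profit order; each goes to the latest open slot no later than its deadline.
By profit: F(d3,78), G(d1,43), E(d3,42), B(d2,41), A(d1,39), I(d4,31), H(d2,22), C(d3,18), D(d2,13)
F→slot 3; G→slot 1; E→slot 2; B skipped; A skipped; I→slot 4; H skipped; C skipped; D skipped.
Profit = 43 + 42 + 78 + 31 = 194

194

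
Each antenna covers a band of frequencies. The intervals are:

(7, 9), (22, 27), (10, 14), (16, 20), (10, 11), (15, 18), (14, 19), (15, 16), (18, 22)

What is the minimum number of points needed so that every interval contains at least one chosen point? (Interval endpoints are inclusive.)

By right end: [7,9]  [10,11]  [10,14]  [15,16]  [15,18]  [14,19]  [16,20]  [18,22]  [22,27]
[7,9] uncovered → point at 9; [10,11] uncovered → point at 11; [15,16] uncovered → point at 16; [18,22] uncovered → point at 22.
Points: 9, 11, 16, 22 (4 total).

4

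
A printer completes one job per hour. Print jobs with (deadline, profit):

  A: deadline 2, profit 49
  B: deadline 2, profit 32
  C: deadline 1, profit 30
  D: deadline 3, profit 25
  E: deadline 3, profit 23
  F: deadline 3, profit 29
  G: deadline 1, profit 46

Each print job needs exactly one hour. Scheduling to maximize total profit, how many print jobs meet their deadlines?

3

Profit order: A=49 G=46 B=32 C=30 F=29 D=25 E=23
Assign: A→slot 2, G→slot 1, B skipped, C skipped, F→slot 3, D skipped, E skipped.
Slots: [1:G] [2:A] [3:F]
3 of 7 scheduled.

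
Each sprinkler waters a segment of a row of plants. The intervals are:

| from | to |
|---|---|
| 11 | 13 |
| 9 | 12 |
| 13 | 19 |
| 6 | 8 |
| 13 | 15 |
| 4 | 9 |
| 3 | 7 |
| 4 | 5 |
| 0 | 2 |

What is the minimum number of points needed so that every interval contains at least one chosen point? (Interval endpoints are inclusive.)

Process intervals by earliest right end; each time one isn't hit yet, stab at its right endpoint.
By right end: [0,2]  [4,5]  [3,7]  [6,8]  [4,9]  [9,12]  [11,13]  [13,15]  [13,19]
[0,2] uncovered → point at 2; [4,5] uncovered → point at 5; [6,8] uncovered → point at 8; [9,12] uncovered → point at 12; [13,15] uncovered → point at 15.
Points: 2, 5, 8, 12, 15 (5 total).

5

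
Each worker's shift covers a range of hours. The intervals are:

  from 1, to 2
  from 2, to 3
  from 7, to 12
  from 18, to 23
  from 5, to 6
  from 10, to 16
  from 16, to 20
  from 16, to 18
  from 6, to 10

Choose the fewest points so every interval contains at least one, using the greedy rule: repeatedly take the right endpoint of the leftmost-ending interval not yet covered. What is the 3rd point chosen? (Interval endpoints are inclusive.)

12

Sort by right endpoint; whenever an interval is uncovered, place a point at its right end.
Sorted: [1,2] [2,3] [5,6] [6,10] [7,12] [10,16] [16,18] [16,20] [18,23]
{[1,2],[2,3]} hit by 2; {[5,6],[6,10]} hit by 6; {[7,12],[10,16]} hit by 12; {[16,18],[16,20],[18,23]} hit by 18.
Points: 2, 6, 12, 18 (4 total).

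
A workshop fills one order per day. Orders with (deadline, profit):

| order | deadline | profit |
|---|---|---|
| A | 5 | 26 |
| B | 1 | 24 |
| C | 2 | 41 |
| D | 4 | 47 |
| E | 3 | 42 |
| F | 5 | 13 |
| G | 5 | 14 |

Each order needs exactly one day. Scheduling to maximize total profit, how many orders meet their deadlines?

5

Sort by profit descending; place each in the latest free slot ≤ its deadline.
By profit: D(d4,47), E(d3,42), C(d2,41), A(d5,26), B(d1,24), G(d5,14), F(d5,13)
D→slot 4; E→slot 3; C→slot 2; A→slot 5; B→slot 1; G skipped; F skipped.
5 of 7 scheduled.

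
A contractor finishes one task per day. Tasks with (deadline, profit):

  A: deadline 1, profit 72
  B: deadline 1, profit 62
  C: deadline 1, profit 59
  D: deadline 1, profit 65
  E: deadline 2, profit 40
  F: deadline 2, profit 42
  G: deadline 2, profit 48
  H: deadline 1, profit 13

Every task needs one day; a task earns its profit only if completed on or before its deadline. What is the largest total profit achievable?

By profit: A(d1,72), D(d1,65), B(d1,62), C(d1,59), G(d2,48), F(d2,42), E(d2,40), H(d1,13)
A→slot 1; D skipped; B skipped; C skipped; G→slot 2; F skipped; E skipped; H skipped.
Profit = 72 + 48 = 120

120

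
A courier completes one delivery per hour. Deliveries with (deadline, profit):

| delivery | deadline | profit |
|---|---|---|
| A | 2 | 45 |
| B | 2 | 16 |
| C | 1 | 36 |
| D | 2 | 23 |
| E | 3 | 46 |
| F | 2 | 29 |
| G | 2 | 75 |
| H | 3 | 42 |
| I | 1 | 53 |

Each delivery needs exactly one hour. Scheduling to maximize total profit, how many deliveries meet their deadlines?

Take jobs in profit order; each goes to the latest open slot no later than its deadline.
Profit order: G=75 I=53 E=46 A=45 H=42 C=36 F=29 D=23 B=16
Assign: G→slot 2, I→slot 1, E→slot 3, A skipped, H skipped, C skipped, F skipped, D skipped, B skipped.
Slots: [1:I] [2:G] [3:E]
3 of 9 scheduled.

3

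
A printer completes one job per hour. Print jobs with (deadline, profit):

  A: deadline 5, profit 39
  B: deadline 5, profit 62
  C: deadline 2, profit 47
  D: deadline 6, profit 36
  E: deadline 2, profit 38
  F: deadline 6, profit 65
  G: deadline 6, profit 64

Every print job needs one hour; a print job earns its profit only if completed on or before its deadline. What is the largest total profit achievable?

315

Profit order: F=65 G=64 B=62 C=47 A=39 E=38 D=36
Assign: F→slot 6, G→slot 5, B→slot 4, C→slot 2, A→slot 3, E→slot 1, D skipped.
Slots: [1:E] [2:C] [3:A] [4:B] [5:G] [6:F]
Profit = 38 + 47 + 39 + 62 + 64 + 65 = 315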